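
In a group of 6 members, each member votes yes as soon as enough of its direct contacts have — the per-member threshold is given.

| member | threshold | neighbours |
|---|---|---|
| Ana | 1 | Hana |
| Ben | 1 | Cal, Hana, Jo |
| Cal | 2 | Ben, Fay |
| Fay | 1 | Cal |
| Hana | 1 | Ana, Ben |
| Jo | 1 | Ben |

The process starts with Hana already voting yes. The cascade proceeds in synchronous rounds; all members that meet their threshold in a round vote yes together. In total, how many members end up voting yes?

4

Round 1 — Hana votes yes (initial).
Round 2 — checking thresholds:
  Ana: 1 of 1 neighbours ≥ 1, votes yes.
  Ben: 1 of 3 neighbours ≥ 1, votes yes.
Round 3 — checking thresholds:
  Cal: 1 of 2 neighbours < 2, holds.
  Jo: 1 of 1 neighbours ≥ 1, votes yes.
Round 4 — no new yes votes; cascade stops.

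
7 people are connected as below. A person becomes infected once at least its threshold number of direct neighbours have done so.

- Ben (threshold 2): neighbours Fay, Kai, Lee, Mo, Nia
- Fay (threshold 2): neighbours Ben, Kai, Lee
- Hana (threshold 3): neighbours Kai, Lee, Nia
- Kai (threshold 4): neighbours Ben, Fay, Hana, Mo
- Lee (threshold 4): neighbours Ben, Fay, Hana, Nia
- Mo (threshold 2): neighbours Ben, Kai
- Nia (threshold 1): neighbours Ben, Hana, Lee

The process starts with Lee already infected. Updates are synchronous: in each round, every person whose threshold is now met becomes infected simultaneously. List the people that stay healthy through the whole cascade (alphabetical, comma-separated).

Round 1 — Lee becomes infected (initial).
Round 2 — checking thresholds:
  Ben: 1 of 5 neighbours < 2, holds.
  Fay: 1 of 3 neighbours < 2, holds.
  Hana: 1 of 3 neighbours < 3, holds.
  Nia: 1 of 3 neighbours ≥ 1, becomes infected.
Round 3 — checking thresholds:
  Ben: 2 of 5 neighbours ≥ 2, becomes infected.
  Fay: 1 of 3 neighbours < 2, holds.
  Hana: 2 of 3 neighbours < 3, holds.
Round 4 — checking thresholds:
  Fay: 2 of 3 neighbours ≥ 2, becomes infected.
  Hana: 2 of 3 neighbours < 3, holds.
  Kai: 1 of 4 neighbours < 4, holds.
  Mo: 1 of 2 neighbours < 2, holds.
Round 5 — no new infections; cascade stops.

Hana, Kai, Mo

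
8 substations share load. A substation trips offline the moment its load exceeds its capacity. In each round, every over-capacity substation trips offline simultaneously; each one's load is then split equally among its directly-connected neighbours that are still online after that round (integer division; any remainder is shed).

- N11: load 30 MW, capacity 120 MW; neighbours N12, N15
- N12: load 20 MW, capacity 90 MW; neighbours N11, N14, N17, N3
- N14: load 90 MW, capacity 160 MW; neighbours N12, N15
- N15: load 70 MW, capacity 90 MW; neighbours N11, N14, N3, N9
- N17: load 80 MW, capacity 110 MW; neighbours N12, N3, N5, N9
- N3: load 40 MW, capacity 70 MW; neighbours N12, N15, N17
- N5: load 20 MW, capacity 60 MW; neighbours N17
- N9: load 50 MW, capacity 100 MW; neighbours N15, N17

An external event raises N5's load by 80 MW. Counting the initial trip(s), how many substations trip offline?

8

Round 1 — N5 at 100 > 60. N5 trips offline.
  N5 sheds 100 MW to N17: 100 each.
    N17: 80+100 = 180 > 110
Round 2 — N17 trips offline.
  N17 sheds 180 MW to N12, N3, N9: 60 each.
    N12: 20+60 = 80 ≤ 90
    N3: 40+60 = 100 > 70
    N9: 50+60 = 110 > 100
Round 3 — N3, N9 trip offline.
  N3 sheds 100 MW to N12, N15: 50 each.
    N12: 80+50 = 130 > 90
    N15: 70+50 = 120 > 90
  N9 sheds 110 MW to N15: 110 each.
    N15: 120+110 = 230 > 90
Round 4 — N12, N15 trip offline.
  N12 sheds 130 MW to N11, N14: 65 each.
    N11: 30+65 = 95 ≤ 120
    N14: 90+65 = 155 ≤ 160
  N15 sheds 230 MW to N11, N14: 115 each.
    N11: 95+115 = 210 > 120
    N14: 155+115 = 270 > 160
Round 5 — N11, N14 trip offline.
  N11 sheds 210 MW: no online neighbours, lost.
  N14 sheds 270 MW: no online neighbours, lost.
No further trips.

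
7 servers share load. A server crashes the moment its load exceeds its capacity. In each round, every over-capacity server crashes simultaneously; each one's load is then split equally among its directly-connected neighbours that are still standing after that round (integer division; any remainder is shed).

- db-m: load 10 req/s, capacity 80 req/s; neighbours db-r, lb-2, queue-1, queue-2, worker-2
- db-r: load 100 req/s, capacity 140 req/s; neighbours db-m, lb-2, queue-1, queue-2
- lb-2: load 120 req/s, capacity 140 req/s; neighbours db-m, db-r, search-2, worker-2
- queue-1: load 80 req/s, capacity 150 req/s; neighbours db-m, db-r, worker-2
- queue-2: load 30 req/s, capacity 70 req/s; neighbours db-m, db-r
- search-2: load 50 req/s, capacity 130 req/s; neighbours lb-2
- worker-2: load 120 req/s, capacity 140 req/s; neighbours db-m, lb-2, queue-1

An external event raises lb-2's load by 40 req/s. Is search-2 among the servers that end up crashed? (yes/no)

no

Round 1 — lb-2 at 160 > 140. lb-2 crashes.
  lb-2 sheds 160 req/s to db-m, db-r, search-2, worker-2: 40 each.
    db-m: 10+40 = 50 ≤ 80
    db-r: 100+40 = 140 ≤ 140
    search-2: 50+40 = 90 ≤ 130
    worker-2: 120+40 = 160 > 140
Round 2 — worker-2 crashes.
  worker-2 sheds 160 req/s to db-m, queue-1: 80 each.
    db-m: 50+80 = 130 > 80
    queue-1: 80+80 = 160 > 150
Round 3 — db-m, queue-1 crash.
  db-m sheds 130 req/s to db-r, queue-2: 65 each.
    db-r: 140+65 = 205 > 140
    queue-2: 30+65 = 95 > 70
  queue-1 sheds 160 req/s to db-r: 160 each.
    db-r: 205+160 = 365 > 140
Round 4 — db-r, queue-2 crash.
  db-r sheds 365 req/s: no online neighbours, lost.
  queue-2 sheds 95 req/s: no online neighbours, lost.
No further crashes.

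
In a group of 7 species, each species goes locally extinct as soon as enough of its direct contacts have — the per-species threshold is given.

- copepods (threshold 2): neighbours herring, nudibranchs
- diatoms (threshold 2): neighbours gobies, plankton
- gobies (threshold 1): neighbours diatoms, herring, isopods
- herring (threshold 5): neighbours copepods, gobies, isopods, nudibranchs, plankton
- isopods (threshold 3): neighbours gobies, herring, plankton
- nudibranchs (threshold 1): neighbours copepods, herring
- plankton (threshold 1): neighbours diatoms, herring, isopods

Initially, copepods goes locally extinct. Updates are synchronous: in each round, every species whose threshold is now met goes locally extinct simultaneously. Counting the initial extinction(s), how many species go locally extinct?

2

Round 1 — copepods goes locally extinct (initial).
Round 2 — checking thresholds:
  herring: 1 of 5 neighbours < 5, holds.
  nudibranchs: 1 of 2 neighbours ≥ 1, goes locally extinct.
Round 3 — no new extinctions; cascade stops.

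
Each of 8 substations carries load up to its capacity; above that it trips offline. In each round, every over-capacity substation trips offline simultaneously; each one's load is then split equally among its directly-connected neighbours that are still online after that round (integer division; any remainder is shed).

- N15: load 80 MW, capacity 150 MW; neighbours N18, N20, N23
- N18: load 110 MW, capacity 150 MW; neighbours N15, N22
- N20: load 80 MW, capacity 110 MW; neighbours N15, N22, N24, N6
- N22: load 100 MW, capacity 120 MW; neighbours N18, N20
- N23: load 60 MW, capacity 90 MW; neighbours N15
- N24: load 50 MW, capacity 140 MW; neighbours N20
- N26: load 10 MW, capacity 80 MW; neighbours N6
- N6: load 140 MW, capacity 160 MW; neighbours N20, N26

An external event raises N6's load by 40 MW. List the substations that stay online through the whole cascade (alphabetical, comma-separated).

N24

Round 1 — N6 at 180 > 160. N6 trips offline.
  N6 sheds 180 MW to N20, N26: 90 each.
    N20: 80+90 = 170 > 110
    N26: 10+90 = 100 > 80
Round 2 — N20, N26 trip offline.
  N20 sheds 170 MW to N15, N22, N24: 56 each (2 lost).
    N15: 80+56 = 136 ≤ 150
    N22: 100+56 = 156 > 120
    N24: 50+56 = 106 ≤ 140
  N26 sheds 100 MW: no online neighbours, lost.
Round 3 — N22 trips offline.
  N22 sheds 156 MW to N18: 156 each.
    N18: 110+156 = 266 > 150
Round 4 — N18 trips offline.
  N18 sheds 266 MW to N15: 266 each.
    N15: 136+266 = 402 > 150
Round 5 — N15 trips offline.
  N15 sheds 402 MW to N23: 402 each.
    N23: 60+402 = 462 > 90
Round 6 — N23 trips offline.
  N23 sheds 462 MW: no online neighbours, lost.
No further trips.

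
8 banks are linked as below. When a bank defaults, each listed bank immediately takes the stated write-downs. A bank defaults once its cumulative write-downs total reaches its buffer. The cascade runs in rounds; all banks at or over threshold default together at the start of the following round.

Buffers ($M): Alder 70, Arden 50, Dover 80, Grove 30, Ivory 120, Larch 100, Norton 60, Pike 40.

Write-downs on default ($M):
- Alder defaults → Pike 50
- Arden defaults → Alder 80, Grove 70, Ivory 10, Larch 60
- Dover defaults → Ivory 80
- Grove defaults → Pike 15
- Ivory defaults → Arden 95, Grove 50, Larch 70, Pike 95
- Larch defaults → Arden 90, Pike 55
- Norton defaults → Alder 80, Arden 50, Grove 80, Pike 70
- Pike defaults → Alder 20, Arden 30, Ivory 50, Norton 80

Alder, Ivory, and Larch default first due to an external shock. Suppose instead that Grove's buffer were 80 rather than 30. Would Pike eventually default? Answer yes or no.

With Grove's buffer at 80:
Round 1 — Alder, Ivory, Larch default (initial).
  Arden: +95+90 → 185 ≥ 50
  Grove: +50 → 50 < 80
  Pike: +50+95+55 → 200 ≥ 40
Round 2 — Arden, Pike default.
  Grove: +70 → 120 ≥ 80
  Norton: +80 → 80 ≥ 60
Round 3 — Grove, Norton default.
No further defaults.

yes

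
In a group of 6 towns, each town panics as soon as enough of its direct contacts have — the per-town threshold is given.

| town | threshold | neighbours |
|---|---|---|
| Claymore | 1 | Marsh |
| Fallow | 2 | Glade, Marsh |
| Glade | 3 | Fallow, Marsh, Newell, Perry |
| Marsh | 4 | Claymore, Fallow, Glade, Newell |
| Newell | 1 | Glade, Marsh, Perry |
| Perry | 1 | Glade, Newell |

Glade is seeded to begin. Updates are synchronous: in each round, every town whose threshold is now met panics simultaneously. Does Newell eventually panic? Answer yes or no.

Round 1 — Glade panics (initial).
Round 2 — checking thresholds:
  Fallow: 1 of 2 neighbours < 2, below threshold.
  Marsh: 1 of 4 neighbours < 4, below threshold.
  Newell: 1 of 3 neighbours ≥ 1, panics.
  Perry: 1 of 2 neighbours ≥ 1, panics.
Round 3 — no new panics; cascade stops.

yes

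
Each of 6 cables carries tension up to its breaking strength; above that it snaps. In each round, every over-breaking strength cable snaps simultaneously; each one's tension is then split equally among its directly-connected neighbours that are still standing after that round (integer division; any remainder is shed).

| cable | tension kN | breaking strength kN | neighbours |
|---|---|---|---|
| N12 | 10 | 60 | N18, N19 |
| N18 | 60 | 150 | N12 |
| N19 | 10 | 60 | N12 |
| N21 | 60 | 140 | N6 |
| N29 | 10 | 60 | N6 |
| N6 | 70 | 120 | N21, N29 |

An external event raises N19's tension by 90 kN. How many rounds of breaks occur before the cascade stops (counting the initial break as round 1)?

3

Round 1 — N19 at 100 > 60. N19 snaps.
  N19 sheds 100 kN to N12: 100 each.
    N12: 10+100 = 110 > 60
Round 2 — N12 snaps.
  N12 sheds 110 kN to N18: 110 each.
    N18: 60+110 = 170 > 150
Round 3 — N18 snaps.
  N18 sheds 170 kN: no online neighbours, lost.
No further breaks.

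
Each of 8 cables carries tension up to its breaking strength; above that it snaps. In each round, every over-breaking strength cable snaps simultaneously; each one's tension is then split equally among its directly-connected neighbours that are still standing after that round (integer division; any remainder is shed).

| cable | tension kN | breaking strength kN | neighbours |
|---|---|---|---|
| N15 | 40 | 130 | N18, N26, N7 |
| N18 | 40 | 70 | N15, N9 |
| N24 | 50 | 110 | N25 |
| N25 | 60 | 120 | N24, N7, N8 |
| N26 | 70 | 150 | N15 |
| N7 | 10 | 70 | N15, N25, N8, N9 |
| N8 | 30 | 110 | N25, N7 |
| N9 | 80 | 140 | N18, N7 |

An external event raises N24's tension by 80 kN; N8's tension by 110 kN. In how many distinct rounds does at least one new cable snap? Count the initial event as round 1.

2

Round 1 — N24 at 130 > 110; N8 at 140 > 110. N24, N8 snap.
  N24 sheds 130 kN to N25: 130 each.
    N25: 60+130 = 190 > 120
  N8 sheds 140 kN to N25, N7: 70 each.
    N25: 190+70 = 260 > 120
    N7: 10+70 = 80 > 70
Round 2 — N25, N7 snap.
  N25 sheds 260 kN: no online neighbours, lost.
  N7 sheds 80 kN to N15, N9: 40 each.
    N15: 40+40 = 80 ≤ 130
    N9: 80+40 = 120 ≤ 140
No further breaks.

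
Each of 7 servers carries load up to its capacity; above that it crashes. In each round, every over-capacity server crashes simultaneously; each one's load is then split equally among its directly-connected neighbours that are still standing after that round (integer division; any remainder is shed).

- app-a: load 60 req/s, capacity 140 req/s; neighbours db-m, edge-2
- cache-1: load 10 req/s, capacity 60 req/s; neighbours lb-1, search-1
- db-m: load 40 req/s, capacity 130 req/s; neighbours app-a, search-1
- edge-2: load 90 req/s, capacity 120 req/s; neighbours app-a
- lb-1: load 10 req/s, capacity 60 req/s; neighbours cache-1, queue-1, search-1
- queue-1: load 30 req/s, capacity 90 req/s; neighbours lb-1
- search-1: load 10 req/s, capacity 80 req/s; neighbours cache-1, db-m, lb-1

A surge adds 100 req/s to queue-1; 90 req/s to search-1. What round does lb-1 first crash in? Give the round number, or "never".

2

Round 1 — queue-1 at 130 > 90; search-1 at 100 > 80. queue-1, search-1 crash.
  queue-1 sheds 130 req/s to lb-1: 130 each.
    lb-1: 10+130 = 140 > 60
  search-1 sheds 100 req/s to cache-1, db-m, lb-1: 33 each (1 lost).
    cache-1: 10+33 = 43 ≤ 60
    db-m: 40+33 = 73 ≤ 130
    lb-1: 140+33 = 173 > 60
Round 2 — lb-1 crashes.
  lb-1 sheds 173 req/s to cache-1: 173 each.
    cache-1: 43+173 = 216 > 60
Round 3 — cache-1 crashes.
  cache-1 sheds 216 req/s: no online neighbours, lost.
No further crashes.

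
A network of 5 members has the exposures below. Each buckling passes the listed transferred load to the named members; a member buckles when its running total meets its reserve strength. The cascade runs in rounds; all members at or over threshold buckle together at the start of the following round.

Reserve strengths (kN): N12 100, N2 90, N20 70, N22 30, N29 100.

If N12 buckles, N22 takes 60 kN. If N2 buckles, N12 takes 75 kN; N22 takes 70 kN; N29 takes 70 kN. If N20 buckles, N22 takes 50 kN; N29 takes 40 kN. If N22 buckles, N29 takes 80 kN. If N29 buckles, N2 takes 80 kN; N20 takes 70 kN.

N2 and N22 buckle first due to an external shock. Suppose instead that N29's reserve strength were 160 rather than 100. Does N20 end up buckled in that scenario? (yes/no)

no

With N29's reserve strength at 160:
Round 1 — N2, N22 buckle (initial).
  N12: +75 → 75 < 100
  N29: +70+80 → 150 < 160
No further bucklings.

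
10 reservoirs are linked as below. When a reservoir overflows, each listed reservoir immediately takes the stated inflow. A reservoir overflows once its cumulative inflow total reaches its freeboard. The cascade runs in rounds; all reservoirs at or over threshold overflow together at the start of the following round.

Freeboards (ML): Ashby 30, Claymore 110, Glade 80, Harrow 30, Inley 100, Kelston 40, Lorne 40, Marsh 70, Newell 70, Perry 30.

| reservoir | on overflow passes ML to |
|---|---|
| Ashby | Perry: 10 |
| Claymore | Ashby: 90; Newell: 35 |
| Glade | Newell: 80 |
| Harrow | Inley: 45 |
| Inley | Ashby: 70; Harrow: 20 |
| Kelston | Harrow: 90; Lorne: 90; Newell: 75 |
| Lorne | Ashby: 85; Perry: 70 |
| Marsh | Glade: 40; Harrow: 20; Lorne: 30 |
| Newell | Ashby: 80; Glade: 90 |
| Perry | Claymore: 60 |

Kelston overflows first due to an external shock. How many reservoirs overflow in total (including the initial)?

Round 1 — Kelston overflows (initial).
  Harrow: +90 → 90 ≥ 30
  Lorne: +90 → 90 ≥ 40
  Newell: +75 → 75 ≥ 70
Round 2 — Harrow, Lorne, Newell overflow.
  Ashby: +85+80 → 165 ≥ 30
  Glade: +90 → 90 ≥ 80
  Inley: +45 → 45 < 100
  Perry: +70 → 70 ≥ 30
Round 3 — Ashby, Glade, Perry overflow.
  Claymore: +60 → 60 < 110
No further overflows.

7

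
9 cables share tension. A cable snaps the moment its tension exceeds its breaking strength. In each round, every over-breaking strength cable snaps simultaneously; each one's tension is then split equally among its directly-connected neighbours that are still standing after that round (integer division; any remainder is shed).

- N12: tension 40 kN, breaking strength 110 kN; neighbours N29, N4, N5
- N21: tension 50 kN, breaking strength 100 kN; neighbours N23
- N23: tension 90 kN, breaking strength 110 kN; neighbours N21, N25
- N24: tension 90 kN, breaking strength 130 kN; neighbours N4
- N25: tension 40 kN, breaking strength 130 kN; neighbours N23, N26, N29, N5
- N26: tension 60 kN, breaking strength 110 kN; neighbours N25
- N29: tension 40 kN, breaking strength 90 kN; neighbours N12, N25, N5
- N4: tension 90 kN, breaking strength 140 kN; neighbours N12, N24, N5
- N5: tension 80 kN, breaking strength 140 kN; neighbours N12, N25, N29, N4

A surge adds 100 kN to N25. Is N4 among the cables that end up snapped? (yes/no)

Round 1 — N25 at 140 > 130. N25 snaps.
  N25 sheds 140 kN to N23, N26, N29, N5: 35 each.
    N23: 90+35 = 125 > 110
    N26: 60+35 = 95 ≤ 110
    N29: 40+35 = 75 ≤ 90
    N5: 80+35 = 115 ≤ 140
Round 2 — N23 snaps.
  N23 sheds 125 kN to N21: 125 each.
    N21: 50+125 = 175 > 100
Round 3 — N21 snaps.
  N21 sheds 175 kN: no online neighbours, lost.
No further breaks.

no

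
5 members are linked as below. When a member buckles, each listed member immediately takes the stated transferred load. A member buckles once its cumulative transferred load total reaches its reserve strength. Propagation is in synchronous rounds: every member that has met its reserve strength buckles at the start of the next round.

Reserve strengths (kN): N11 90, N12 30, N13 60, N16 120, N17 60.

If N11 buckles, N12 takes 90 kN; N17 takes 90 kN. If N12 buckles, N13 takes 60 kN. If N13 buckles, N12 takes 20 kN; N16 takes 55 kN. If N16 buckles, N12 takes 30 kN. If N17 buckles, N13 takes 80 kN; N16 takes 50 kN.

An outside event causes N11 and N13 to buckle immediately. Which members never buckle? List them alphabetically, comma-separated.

N16

Round 1 — N11, N13 buckle (initial).
  N12: +90+20 → 110 ≥ 30
  N16: +55 → 55 < 120
  N17: +90 → 90 ≥ 60
Round 2 — N12, N17 buckle.
  N16: +50 → 105 < 120
No further bucklings.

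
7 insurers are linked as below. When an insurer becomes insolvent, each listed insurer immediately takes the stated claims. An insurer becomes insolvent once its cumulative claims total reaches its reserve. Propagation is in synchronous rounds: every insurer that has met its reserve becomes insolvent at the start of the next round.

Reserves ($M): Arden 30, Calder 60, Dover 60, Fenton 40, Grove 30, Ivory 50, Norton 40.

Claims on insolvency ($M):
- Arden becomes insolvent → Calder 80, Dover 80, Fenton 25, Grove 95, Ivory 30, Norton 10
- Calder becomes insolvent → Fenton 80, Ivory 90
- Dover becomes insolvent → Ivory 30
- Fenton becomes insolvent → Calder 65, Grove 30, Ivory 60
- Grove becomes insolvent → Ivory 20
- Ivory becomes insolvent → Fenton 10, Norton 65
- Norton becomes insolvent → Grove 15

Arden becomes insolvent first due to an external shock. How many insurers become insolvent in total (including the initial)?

7

Round 1 — Arden becomes insolvent (initial).
  Calder: +80 → 80 ≥ 60
  Dover: +80 → 80 ≥ 60
  Fenton: +25 → 25 < 40
  Grove: +95 → 95 ≥ 30
  Ivory: +30 → 30 < 50
  Norton: +10 → 10 < 40
Round 2 — Calder, Dover, Grove become insolvent.
  Fenton: +80 → 105 ≥ 40
  Ivory: +90+30+20 → 170 ≥ 50
Round 3 — Fenton, Ivory become insolvent.
  Norton: +65 → 75 ≥ 40
Round 4 — Norton becomes insolvent.
No further insolvencies.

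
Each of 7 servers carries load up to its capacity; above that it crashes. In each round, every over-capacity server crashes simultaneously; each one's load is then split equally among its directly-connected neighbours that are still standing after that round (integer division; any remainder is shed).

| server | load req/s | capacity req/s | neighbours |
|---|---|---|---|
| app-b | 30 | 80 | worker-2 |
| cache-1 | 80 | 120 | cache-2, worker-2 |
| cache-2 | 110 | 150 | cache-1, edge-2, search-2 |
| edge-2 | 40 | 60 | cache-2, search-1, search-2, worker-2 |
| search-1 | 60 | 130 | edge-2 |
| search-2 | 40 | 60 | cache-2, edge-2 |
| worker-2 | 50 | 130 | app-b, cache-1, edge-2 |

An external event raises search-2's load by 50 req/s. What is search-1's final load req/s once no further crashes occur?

102

Round 1 — search-2 at 90 > 60. search-2 crashes.
  search-2 sheds 90 req/s to cache-2, edge-2: 45 each.
    cache-2: 110+45 = 155 > 150
    edge-2: 40+45 = 85 > 60
Round 2 — cache-2, edge-2 crash.
  cache-2 sheds 155 req/s to cache-1: 155 each.
    cache-1: 80+155 = 235 > 120
  edge-2 sheds 85 req/s to search-1, worker-2: 42 each (1 lost).
    search-1: 60+42 = 102 ≤ 130
    worker-2: 50+42 = 92 ≤ 130
Round 3 — cache-1 crashes.
  cache-1 sheds 235 req/s to worker-2: 235 each.
    worker-2: 92+235 = 327 > 130
Round 4 — worker-2 crashes.
  worker-2 sheds 327 req/s to app-b: 327 each.
    app-b: 30+327 = 357 > 80
Round 5 — app-b crashes.
  app-b sheds 357 req/s: no online neighbours, lost.
No further crashes.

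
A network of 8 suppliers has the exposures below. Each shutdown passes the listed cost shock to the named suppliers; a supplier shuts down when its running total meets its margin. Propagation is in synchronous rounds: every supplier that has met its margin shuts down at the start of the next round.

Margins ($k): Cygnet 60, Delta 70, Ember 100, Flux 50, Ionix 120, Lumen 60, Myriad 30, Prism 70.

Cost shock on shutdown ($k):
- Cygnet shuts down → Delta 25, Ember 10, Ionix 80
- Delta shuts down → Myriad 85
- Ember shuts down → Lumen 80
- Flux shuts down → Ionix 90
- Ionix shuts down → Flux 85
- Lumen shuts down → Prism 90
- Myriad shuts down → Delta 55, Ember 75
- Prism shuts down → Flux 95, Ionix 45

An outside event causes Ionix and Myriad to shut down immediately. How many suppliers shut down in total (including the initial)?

3

Round 1 — Ionix, Myriad shut down (initial).
  Delta: +55 → 55 < 70
  Ember: +75 → 75 < 100
  Flux: +85 → 85 ≥ 50
Round 2 — Flux shuts down.
No further shutdowns.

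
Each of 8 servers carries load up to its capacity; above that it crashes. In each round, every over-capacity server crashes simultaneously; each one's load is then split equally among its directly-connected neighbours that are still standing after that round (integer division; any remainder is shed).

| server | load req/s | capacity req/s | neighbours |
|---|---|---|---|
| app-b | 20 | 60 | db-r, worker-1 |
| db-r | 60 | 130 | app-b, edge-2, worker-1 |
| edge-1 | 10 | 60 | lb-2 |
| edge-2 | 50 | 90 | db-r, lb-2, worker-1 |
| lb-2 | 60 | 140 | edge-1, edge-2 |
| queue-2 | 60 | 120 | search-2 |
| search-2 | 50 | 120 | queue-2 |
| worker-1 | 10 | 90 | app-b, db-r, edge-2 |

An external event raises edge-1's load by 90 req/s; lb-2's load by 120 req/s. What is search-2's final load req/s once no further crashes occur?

50

Round 1 — edge-1 at 100 > 60; lb-2 at 180 > 140. edge-1, lb-2 crash.
  edge-1 sheds 100 req/s: no online neighbours, lost.
  lb-2 sheds 180 req/s to edge-2: 180 each.
    edge-2: 50+180 = 230 > 90
Round 2 — edge-2 crashes.
  edge-2 sheds 230 req/s to db-r, worker-1: 115 each.
    db-r: 60+115 = 175 > 130
    worker-1: 10+115 = 125 > 90
Round 3 — db-r, worker-1 crash.
  db-r sheds 175 req/s to app-b: 175 each.
    app-b: 20+175 = 195 > 60
  worker-1 sheds 125 req/s to app-b: 125 each.
    app-b: 195+125 = 320 > 60
Round 4 — app-b crashes.
  app-b sheds 320 req/s: no online neighbours, lost.
No further crashes.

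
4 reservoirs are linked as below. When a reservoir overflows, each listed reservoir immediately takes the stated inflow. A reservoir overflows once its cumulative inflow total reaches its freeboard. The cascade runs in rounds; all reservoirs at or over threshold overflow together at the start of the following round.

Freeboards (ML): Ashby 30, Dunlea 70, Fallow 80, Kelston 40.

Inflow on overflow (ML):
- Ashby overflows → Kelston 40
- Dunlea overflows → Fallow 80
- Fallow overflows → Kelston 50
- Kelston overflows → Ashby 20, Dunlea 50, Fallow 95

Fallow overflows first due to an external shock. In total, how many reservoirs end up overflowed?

Round 1 — Fallow overflows (initial).
  Kelston: +50 → 50 ≥ 40
Round 2 — Kelston overflows.
  Ashby: +20 → 20 < 30
  Dunlea: +50 → 50 < 70
No further overflows.

2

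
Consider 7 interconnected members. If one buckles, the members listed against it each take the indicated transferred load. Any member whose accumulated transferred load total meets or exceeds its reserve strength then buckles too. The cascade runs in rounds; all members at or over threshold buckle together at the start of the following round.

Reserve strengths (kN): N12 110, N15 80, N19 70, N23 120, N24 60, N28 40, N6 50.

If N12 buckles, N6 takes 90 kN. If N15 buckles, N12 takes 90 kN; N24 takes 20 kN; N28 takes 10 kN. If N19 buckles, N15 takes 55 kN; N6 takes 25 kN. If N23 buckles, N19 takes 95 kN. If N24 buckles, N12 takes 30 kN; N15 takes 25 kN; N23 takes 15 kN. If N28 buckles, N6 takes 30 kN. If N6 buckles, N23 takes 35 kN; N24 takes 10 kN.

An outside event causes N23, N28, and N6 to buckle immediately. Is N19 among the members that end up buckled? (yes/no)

yes

Round 1 — N23, N28, N6 buckle (initial).
  N19: +95 → 95 ≥ 70
  N24: +10 → 10 < 60
Round 2 — N19 buckles.
  N15: +55 → 55 < 80
No further bucklings.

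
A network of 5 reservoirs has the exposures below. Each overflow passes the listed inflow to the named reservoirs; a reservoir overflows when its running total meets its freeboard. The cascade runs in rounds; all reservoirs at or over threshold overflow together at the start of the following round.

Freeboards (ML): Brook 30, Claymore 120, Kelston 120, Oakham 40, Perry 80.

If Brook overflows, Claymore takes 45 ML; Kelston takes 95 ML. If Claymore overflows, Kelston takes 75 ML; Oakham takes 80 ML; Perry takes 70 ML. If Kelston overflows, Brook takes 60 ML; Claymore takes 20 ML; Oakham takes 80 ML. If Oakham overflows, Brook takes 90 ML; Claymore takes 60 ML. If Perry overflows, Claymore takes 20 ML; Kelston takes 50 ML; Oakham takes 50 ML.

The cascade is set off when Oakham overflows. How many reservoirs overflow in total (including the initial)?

Round 1 — Oakham overflows (initial).
  Brook: +90 → 90 ≥ 30
  Claymore: +60 → 60 < 120
Round 2 — Brook overflows.
  Claymore: +45 → 105 < 120
  Kelston: +95 → 95 < 120
No further overflows.

2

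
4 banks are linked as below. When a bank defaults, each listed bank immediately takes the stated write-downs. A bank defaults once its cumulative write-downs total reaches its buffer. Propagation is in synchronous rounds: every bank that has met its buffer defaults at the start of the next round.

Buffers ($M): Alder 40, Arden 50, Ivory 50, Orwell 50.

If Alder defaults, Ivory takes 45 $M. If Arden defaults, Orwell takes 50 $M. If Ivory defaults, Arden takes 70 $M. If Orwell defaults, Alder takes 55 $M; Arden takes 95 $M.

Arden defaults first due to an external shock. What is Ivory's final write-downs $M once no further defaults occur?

Round 1 — Arden defaults (initial).
  Orwell: +50 → 50 ≥ 50
Round 2 — Orwell defaults.
  Alder: +55 → 55 ≥ 40
Round 3 — Alder defaults.
  Ivory: +45 → 45 < 50
No further defaults.

45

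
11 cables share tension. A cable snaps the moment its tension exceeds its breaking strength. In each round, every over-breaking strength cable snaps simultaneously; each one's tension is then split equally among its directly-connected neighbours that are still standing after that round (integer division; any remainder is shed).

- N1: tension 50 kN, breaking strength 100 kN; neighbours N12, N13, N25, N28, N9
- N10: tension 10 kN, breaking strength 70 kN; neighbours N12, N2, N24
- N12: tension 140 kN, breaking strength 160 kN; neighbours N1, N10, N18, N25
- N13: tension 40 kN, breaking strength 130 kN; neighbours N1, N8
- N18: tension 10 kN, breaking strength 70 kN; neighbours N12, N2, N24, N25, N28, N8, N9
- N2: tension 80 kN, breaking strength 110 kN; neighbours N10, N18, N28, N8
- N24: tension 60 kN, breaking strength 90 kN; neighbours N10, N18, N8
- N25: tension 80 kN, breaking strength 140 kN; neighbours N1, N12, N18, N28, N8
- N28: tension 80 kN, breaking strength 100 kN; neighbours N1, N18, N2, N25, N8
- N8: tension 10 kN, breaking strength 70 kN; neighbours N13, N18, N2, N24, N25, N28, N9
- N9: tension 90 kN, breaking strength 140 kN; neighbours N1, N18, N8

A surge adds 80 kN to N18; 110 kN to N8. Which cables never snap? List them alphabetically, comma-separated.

Round 1 — N18 at 90 > 70; N8 at 120 > 70. N18, N8 snap.
  N18 sheds 90 kN to N12, N2, N24, N25, N28, N9: 15 each.
    N12: 140+15 = 155 ≤ 160
    N2: 80+15 = 95 ≤ 110
    N24: 60+15 = 75 ≤ 90
    N25: 80+15 = 95 ≤ 140
    N28: 80+15 = 95 ≤ 100
    N9: 90+15 = 105 ≤ 140
  N8 sheds 120 kN to N13, N2, N24, N25, N28, N9: 20 each.
    N13: 40+20 = 60 ≤ 130
    N2: 95+20 = 115 > 110
    N24: 75+20 = 95 > 90
    N25: 95+20 = 115 ≤ 140
    N28: 95+20 = 115 > 100
    N9: 105+20 = 125 ≤ 140
Round 2 — N2, N24, N28 snap.
  N2 sheds 115 kN to N10: 115 each.
    N10: 10+115 = 125 > 70
  N24 sheds 95 kN to N10: 95 each.
    N10: 125+95 = 220 > 70
  N28 sheds 115 kN to N1, N25: 57 each (1 lost).
    N1: 50+57 = 107 > 100
    N25: 115+57 = 172 > 140
Round 3 — N1, N10, N25 snap.
  N1 sheds 107 kN to N12, N13, N9: 35 each (2 lost).
    N12: 155+35 = 190 > 160
    N13: 60+35 = 95 ≤ 130
    N9: 125+35 = 160 > 140
  N10 sheds 220 kN to N12: 220 each.
    N12: 190+220 = 410 > 160
  N25 sheds 172 kN to N12: 172 each.
    N12: 410+172 = 582 > 160
Round 4 — N12, N9 snap.
  N12 sheds 582 kN: no online neighbours, lost.
  N9 sheds 160 kN: no online neighbours, lost.
No further breaks.

N13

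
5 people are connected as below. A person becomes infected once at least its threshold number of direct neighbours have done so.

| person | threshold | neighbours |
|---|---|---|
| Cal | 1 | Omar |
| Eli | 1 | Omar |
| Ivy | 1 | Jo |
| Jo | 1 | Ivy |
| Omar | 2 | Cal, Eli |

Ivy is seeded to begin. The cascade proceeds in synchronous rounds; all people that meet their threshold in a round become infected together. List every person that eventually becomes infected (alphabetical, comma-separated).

Ivy, Jo

Round 1 — Ivy becomes infected (initial).
Round 2 — checking thresholds:
  Jo: 1 of 1 neighbours ≥ 1, becomes infected.
Round 3 — no new infections; cascade stops.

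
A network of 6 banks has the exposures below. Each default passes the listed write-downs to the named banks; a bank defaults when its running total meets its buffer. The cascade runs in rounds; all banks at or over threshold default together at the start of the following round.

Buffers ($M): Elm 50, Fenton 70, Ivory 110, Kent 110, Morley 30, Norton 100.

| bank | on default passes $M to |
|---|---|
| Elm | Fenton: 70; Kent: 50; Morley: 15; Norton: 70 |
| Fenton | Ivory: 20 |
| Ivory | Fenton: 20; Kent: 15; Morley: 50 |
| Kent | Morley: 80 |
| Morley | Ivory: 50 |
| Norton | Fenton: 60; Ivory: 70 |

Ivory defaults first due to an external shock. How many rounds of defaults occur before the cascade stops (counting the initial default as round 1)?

Round 1 — Ivory defaults (initial).
  Fenton: +20 → 20 < 70
  Kent: +15 → 15 < 110
  Morley: +50 → 50 ≥ 30
Round 2 — Morley defaults.
No further defaults.

2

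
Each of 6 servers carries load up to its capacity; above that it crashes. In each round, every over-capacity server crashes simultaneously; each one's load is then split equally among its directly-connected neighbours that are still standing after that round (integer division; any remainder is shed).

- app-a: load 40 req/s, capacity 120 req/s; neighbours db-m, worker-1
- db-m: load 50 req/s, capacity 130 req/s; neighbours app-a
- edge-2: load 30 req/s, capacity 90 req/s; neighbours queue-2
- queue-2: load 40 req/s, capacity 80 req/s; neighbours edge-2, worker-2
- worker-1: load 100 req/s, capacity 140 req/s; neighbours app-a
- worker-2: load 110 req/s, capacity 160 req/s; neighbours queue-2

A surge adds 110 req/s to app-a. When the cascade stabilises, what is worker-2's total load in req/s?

Round 1 — app-a at 150 > 120. app-a crashes.
  app-a sheds 150 req/s to db-m, worker-1: 75 each.
    db-m: 50+75 = 125 ≤ 130
    worker-1: 100+75 = 175 > 140
Round 2 — worker-1 crashes.
  worker-1 sheds 175 req/s: no online neighbours, lost.
No further crashes.

110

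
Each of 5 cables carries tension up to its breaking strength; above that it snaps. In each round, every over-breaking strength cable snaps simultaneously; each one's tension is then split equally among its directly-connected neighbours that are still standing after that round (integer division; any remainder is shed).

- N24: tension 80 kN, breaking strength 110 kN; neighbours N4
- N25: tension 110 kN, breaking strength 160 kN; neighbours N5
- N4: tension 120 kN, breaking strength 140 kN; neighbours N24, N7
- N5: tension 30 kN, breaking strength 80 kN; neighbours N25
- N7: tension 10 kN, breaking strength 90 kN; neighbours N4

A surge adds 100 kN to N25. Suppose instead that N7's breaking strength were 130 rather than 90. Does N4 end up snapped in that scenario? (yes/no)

no

With N7's breaking strength at 130:
Round 1 — N25 at 210 > 160. N25 snaps.
  N25 sheds 210 kN to N5: 210 each.
    N5: 30+210 = 240 > 80
Round 2 — N5 snaps.
  N5 sheds 240 kN: no online neighbours, lost.
No further breaks.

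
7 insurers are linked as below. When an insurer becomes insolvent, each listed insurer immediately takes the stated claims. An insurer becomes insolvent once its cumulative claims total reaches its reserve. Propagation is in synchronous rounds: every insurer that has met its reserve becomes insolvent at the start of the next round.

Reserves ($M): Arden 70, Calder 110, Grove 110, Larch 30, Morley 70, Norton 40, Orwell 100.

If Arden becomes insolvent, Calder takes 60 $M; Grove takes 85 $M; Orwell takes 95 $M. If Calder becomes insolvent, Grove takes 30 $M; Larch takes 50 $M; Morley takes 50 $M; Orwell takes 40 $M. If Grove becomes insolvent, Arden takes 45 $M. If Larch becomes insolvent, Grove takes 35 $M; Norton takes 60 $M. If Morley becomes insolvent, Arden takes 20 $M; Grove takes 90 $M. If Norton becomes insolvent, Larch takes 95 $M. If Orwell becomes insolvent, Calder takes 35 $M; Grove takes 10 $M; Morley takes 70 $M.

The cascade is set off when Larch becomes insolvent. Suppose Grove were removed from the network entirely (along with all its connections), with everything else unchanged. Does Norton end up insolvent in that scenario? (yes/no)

yes

With Grove removed:
Round 1 — Larch becomes insolvent (initial).
  Norton: +60 → 60 ≥ 40
Round 2 — Norton becomes insolvent.
No further insolvencies.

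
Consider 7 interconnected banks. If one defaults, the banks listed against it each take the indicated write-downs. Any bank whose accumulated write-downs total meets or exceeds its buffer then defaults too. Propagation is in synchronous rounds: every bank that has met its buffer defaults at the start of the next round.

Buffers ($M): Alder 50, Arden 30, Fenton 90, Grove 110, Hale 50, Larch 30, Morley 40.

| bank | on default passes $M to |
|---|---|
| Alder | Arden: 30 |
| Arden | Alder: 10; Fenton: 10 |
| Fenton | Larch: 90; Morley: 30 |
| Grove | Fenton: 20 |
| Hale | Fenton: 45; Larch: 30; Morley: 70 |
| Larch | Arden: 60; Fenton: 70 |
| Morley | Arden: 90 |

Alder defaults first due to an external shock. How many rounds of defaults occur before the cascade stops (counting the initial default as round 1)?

2

Round 1 — Alder defaults (initial).
  Arden: +30 → 30 ≥ 30
Round 2 — Arden defaults.
  Fenton: +10 → 10 < 90
No further defaults.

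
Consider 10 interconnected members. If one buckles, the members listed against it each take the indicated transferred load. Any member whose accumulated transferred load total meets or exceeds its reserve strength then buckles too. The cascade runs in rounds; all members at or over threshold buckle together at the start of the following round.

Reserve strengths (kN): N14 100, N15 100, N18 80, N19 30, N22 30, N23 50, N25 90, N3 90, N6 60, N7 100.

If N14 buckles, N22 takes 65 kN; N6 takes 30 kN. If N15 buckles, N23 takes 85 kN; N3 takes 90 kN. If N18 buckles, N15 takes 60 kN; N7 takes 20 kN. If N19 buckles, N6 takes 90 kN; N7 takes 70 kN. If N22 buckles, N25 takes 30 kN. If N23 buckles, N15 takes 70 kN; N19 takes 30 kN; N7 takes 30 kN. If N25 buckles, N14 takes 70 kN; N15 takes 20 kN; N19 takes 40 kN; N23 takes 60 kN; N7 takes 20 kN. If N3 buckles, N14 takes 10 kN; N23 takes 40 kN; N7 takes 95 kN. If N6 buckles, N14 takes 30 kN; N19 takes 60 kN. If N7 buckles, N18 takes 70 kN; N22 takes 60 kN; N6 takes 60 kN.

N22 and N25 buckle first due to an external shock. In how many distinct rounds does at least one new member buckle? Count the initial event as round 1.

Round 1 — N22, N25 buckle (initial).
  N14: +70 → 70 < 100
  N15: +20 → 20 < 100
  N19: +40 → 40 ≥ 30
  N23: +60 → 60 ≥ 50
  N7: +20 → 20 < 100
Round 2 — N19, N23 buckle.
  N15: +70 → 90 < 100
  N6: +90 → 90 ≥ 60
  N7: +70+30 → 120 ≥ 100
Round 3 — N6, N7 buckle.
  N14: +30 → 100 ≥ 100
  N18: +70 → 70 < 80
Round 4 — N14 buckles.
No further bucklings.

4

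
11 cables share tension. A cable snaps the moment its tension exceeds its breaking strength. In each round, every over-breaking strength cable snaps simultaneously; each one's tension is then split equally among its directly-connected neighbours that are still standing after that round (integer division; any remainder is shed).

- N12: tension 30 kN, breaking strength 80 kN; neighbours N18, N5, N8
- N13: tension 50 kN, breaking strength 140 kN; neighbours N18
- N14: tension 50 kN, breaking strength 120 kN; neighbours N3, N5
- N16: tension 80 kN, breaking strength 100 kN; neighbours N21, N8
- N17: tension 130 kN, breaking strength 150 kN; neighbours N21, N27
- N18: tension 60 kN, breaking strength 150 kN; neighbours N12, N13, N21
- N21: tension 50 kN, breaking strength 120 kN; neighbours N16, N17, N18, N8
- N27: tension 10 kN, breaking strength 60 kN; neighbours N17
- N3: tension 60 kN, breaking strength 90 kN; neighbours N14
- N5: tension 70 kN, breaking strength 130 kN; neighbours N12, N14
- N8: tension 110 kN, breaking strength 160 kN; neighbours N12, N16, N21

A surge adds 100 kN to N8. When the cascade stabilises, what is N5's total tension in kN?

120

Round 1 — N8 at 210 > 160. N8 snaps.
  N8 sheds 210 kN to N12, N16, N21: 70 each.
    N12: 30+70 = 100 > 80
    N16: 80+70 = 150 > 100
    N21: 50+70 = 120 ≤ 120
Round 2 — N12, N16 snap.
  N12 sheds 100 kN to N18, N5: 50 each.
    N18: 60+50 = 110 ≤ 150
    N5: 70+50 = 120 ≤ 130
  N16 sheds 150 kN to N21: 150 each.
    N21: 120+150 = 270 > 120
Round 3 — N21 snaps.
  N21 sheds 270 kN to N17, N18: 135 each.
    N17: 130+135 = 265 > 150
    N18: 110+135 = 245 > 150
Round 4 — N17, N18 snap.
  N17 sheds 265 kN to N27: 265 each.
    N27: 10+265 = 275 > 60
  N18 sheds 245 kN to N13: 245 each.
    N13: 50+245 = 295 > 140
Round 5 — N13, N27 snap.
  N13 sheds 295 kN: no online neighbours, lost.
  N27 sheds 275 kN: no online neighbours, lost.
No further breaks.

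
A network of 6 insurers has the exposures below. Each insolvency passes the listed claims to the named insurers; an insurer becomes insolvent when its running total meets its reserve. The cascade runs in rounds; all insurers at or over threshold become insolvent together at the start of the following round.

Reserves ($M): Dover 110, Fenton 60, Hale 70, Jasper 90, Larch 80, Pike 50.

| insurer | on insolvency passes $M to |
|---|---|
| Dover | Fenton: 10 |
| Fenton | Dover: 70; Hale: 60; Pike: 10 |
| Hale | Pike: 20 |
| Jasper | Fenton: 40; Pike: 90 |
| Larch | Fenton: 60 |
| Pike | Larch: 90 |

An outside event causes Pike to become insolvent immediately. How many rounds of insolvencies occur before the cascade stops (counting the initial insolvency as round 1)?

3

Round 1 — Pike becomes insolvent (initial).
  Larch: +90 → 90 ≥ 80
Round 2 — Larch becomes insolvent.
  Fenton: +60 → 60 ≥ 60
Round 3 — Fenton becomes insolvent.
  Dover: +70 → 70 < 110
  Hale: +60 → 60 < 70
No further insolvencies.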